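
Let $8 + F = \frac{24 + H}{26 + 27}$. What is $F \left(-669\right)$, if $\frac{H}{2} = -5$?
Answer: $\frac{274290}{53} \approx 5175.3$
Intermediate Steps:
$H = -10$ ($H = 2 \left(-5\right) = -10$)
$F = - \frac{410}{53}$ ($F = -8 + \frac{24 - 10}{26 + 27} = -8 + \frac{14}{53} = - \frac{410}{53} \approx -7.7358$)
$F \left(-669\right) = \left(- \frac{410}{53}\right) \left(-669\right) = \frac{274290}{53}$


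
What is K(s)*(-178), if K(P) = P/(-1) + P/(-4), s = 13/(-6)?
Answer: -5785/12 ≈ -482.08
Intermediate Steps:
s = -13/6 (s = 13*(-⅙) = -13/6 ≈ -2.1667)
K(P) = -5*P/4 (K(P) = P*(-1) + P*(-¼) = -P - P/4 = -5*P/4)
K(s)*(-178) = -5/4*(-13/6)*(-178) = (65/24)*(-178) = -5785/12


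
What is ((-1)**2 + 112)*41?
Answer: 4633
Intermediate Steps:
((-1)**2 + 112)*41 = (1 + 112)*41 = 113*41 = 4633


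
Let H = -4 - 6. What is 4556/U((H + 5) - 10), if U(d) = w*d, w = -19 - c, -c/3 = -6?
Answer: 4556/555 ≈ 8.2090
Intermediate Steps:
c = 18 (c = -3*(-6) = 18)
H = -10
w = -37 (w = -19 - 1*18 = -19 - 18 = -37)
U(d) = -37*d
4556/U((H + 5) - 10) = 4556/((-37*((-10 + 5) - 10))) = 4556/((-37*(-5 - 10))) = 4556/((-37*(-15))) = 4556/555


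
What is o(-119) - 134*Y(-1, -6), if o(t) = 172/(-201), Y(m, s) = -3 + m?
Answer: 107564/201 ≈ 535.14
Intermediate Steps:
o(t) = -172/201 (o(t) = 172*(-1/201) = -172/201)
o(-119) - 134*Y(-1, -6) = -172/201 - 134*(-3 - 1) = -172/201 - 134*(-4) = -172/201 + 536 = 107564/201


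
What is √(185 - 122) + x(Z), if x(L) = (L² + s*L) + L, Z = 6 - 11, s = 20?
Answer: -80 + 3*√7 ≈ -72.063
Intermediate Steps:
Z = -5
x(L) = L² + 21*L (x(L) = (L² + 20*L) + L = L² + 21*L)
√(185 - 122) + x(Z) = √(185 - 122) - 5*(21 - 5) = √63 - 5*16 = 3*√7 - 80 = -80 + 3*√7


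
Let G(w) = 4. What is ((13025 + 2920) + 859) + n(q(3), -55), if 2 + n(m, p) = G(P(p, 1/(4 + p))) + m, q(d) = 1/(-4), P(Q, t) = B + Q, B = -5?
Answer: 67223/4 ≈ 16806.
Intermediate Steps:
P(Q, t) = -5 + Q
q(d) = -1/4
n(m, p) = 2 + m (n(m, p) = -2 + (4 + m) = 2 + m)
((13025 + 2920) + 859) + n(q(3), -55) = ((13025 + 2920) + 859) + (2 - 1/4) = (15945 + 859) + 7/4 = 16804 + 7/4 = 67223/4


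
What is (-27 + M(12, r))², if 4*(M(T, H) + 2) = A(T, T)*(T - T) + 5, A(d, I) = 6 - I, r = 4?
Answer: 12321/16 ≈ 770.06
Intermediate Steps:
M(T, H) = -¾ (M(T, H) = -2 + ((6 - T)*(T - T) + 5)/4 = -2 + ((6 - T)*0 + 5)/4 = -2 + (0 + 5)/4 = -2 + (¼)*5 = -2 + 5/4 = -¾)
(-27 + M(12, r))² = (-27 - ¾)² = (-111/4)² = 12321/16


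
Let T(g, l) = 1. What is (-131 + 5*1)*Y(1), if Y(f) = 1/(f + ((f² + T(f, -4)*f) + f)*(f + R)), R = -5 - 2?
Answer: 126/17 ≈ 7.4118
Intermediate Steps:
R = -7
Y(f) = 1/(f + (-7 + f)*(f² + 2*f)) (Y(f) = 1/(f + ((f² + 1*f) + f)*(f - 7)) = 1/(f + ((f² + f) + f)*(-7 + f)) = 1/(f + ((f + f²) + f)*(-7 + f)) = 1/(f + (f² + 2*f)*(-7 + f)) = 1/(f + (-7 + f)*(f² + 2*f)))
(-131 + 5*1)*Y(1) = (-131 + 5*1)*(1/(1*(-13 + 1² - 5*1))) = (-131 + 5)*(1/(-13 + 1 - 5)) = -126/(-17) = -126*(-1)/17 = -126*(-1/17) = 126/17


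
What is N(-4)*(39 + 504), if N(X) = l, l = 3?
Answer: 1629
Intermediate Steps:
N(X) = 3
N(-4)*(39 + 504) = 3*(39 + 504) = 3*543 = 1629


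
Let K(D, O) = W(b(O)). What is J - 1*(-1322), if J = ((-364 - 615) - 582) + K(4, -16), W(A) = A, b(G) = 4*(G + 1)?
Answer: -299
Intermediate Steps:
b(G) = 4 + 4*G (b(G) = 4*(1 + G) = 4 + 4*G)
K(D, O) = 4 + 4*O
J = -1621 (J = ((-364 - 615) - 582) + (4 + 4*(-16)) = (-979 - 582) + (4 - 64) = -1561 - 60 = -1621)
J - 1*(-1322) = -1621 - 1*(-1322) = -1621 + 1322 = -299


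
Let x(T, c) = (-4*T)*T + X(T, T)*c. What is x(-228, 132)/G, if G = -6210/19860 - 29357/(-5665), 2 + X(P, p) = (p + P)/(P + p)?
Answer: -780302855640/18261679 ≈ -42729.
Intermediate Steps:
X(P, p) = -1 (X(P, p) = -2 + (p + P)/(P + p) = -2 + (P + p)/(P + p) = -2 + 1 = -1)
x(T, c) = -c - 4*T**2 (x(T, c) = (-4*T)*T - c = -4*T**2 - c = -c - 4*T**2)
G = 18261679/3750230 (G = -6210*1/19860 - 29357*(-1/5665) = -207/662 + 29357/5665 = 18261679/3750230 ≈ 4.8695)
x(-228, 132)/G = (-1*132 - 4*(-228)**2)/(18261679/3750230) = (-132 - 4*51984)*(3750230/18261679) = (-132 - 207936)*(3750230/18261679) = -208068*3750230/18261679 = -780302855640/18261679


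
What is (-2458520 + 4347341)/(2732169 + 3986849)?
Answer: 1888821/6719018 ≈ 0.28112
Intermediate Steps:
(-2458520 + 4347341)/(2732169 + 3986849) = 1888821/6719018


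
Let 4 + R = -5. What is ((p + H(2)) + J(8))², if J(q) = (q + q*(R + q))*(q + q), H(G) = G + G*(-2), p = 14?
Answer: 144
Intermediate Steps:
R = -9 (R = -4 - 5 = -9)
H(G) = -G (H(G) = G - 2*G = -G)
J(q) = 2*q*(q + q*(-9 + q)) (J(q) = (q + q*(-9 + q))*(q + q) = (q + q*(-9 + q))*(2*q) = 2*q*(q + q*(-9 + q)))
((p + H(2)) + J(8))² = ((14 - 1*2) + 2*8²*(-8 + 8))² = ((14 - 2) + 2*64*0)² = (12 + 0)² = 12² = 144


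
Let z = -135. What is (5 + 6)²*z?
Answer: -16335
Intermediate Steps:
(5 + 6)²*z = (5 + 6)²*(-135) = 11²*(-135) = 121*(-135) = -16335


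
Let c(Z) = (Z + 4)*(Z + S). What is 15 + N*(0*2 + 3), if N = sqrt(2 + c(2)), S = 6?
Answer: 15 + 15*sqrt(2) ≈ 36.213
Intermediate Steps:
c(Z) = (4 + Z)*(6 + Z) (c(Z) = (Z + 4)*(Z + 6) = (4 + Z)*(6 + Z))
N = 5*sqrt(2) (N = sqrt(2 + (24 + 2**2 + 10*2)) = sqrt(2 + (24 + 4 + 20)) = sqrt(2 + 48) = sqrt(50) = 5*sqrt(2) ≈ 7.0711)
15 + N*(0*2 + 3) = 15 + (5*sqrt(2))*(0*2 + 3) = 15 + (5*sqrt(2))*(0 + 3) = 15 + (5*sqrt(2))*3 = 15 + 15*sqrt(2)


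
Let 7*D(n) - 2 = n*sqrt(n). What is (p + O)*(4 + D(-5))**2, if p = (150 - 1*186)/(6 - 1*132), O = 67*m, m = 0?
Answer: 1550/343 - 600*I*sqrt(5)/343 ≈ 4.519 - 3.9115*I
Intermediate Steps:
D(n) = 2/7 + n**(3/2)/7 (D(n) = 2/7 + (n*sqrt(n))/7 = 2/7 + n**(3/2)/7)
O = 0 (O = 67*0 = 0)
p = 2/7 (p = (150 - 186)/(6 - 132) = -36/(-126) = -36*(-1/126) = 2/7 ≈ 0.28571)
(p + O)*(4 + D(-5))**2 = (2/7 + 0)*(4 + (2/7 + (-5)**(3/2)/7))**2 = 2*(4 + (2/7 + (-5*I*sqrt(5))/7))**2/7 = 2*(4 + (2/7 - 5*I*sqrt(5)/7))**2/7 = 2*(30/7 - 5*I*sqrt(5)/7)**2/7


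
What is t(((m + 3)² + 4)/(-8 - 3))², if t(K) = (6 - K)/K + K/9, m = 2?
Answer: 104980516/8242641 ≈ 12.736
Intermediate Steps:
t(K) = K/9 + (6 - K)/K (t(K) = (6 - K)/K + K*(⅑) = (6 - K)/K + K/9 = K/9 + (6 - K)/K)
t(((m + 3)² + 4)/(-8 - 3))² = (-1 + 6/((((2 + 3)² + 4)/(-8 - 3))) + (((2 + 3)² + 4)/(-8 - 3))/9)² = (-1 + 6/(((5² + 4)/(-11))) + ((5² + 4)/(-11))/9)² = (-1 + 6/(((25 + 4)*(-1/11))) + ((25 + 4)*(-1/11))/9)² = (-1 + 6/((29*(-1/11))) + (29*(-1/11))/9)² = (-1 + 6/(-29/11) + (⅑)*(-29/11))² = (-1 + 6*(-11/29) - 29/99)² = (-1 - 66/29 - 29/99)² = (-10246/2871)² = 104980516/8242641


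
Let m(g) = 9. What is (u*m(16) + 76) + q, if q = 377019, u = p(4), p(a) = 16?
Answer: 377239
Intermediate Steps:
u = 16
(u*m(16) + 76) + q = (16*9 + 76) + 377019 = (144 + 76) + 377019 = 220 + 377019 = 377239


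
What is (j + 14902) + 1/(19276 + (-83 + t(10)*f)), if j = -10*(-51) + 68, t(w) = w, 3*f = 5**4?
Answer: 988072923/63829 ≈ 15480.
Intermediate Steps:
f = 625/3 (f = (1/3)*5**4 = (1/3)*625 = 625/3 ≈ 208.33)
j = 578 (j = 510 + 68 = 578)
(j + 14902) + 1/(19276 + (-83 + t(10)*f)) = (578 + 14902) + 1/(19276 + (-83 + 10*(625/3))) = 15480 + 1/(19276 + (-83 + 6250/3)) = 15480 + 1/(19276 + 6001/3) = 15480 + 1/(63829/3) = 15480 + 3/63829 = 988072923/63829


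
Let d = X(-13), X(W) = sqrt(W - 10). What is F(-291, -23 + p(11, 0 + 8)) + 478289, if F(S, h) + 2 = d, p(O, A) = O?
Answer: 478287 + I*sqrt(23) ≈ 4.7829e+5 + 4.7958*I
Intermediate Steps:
X(W) = sqrt(-10 + W)
d = I*sqrt(23) (d = sqrt(-10 - 13) = sqrt(-23) = I*sqrt(23) ≈ 4.7958*I)
F(S, h) = -2 + I*sqrt(23)
F(-291, -23 + p(11, 0 + 8)) + 478289 = (-2 + I*sqrt(23)) + 478289 = 478287 + I*sqrt(23)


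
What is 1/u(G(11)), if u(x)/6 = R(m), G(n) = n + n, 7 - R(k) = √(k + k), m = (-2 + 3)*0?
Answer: 1/42 ≈ 0.023810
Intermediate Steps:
m = 0 (m = 1*0 = 0)
R(k) = 7 - √2*√k (R(k) = 7 - √(k + k) = 7 - √(2*k) = 7 - √2*√k)
G(n) = 2*n
u(x) = 42 (u(x) = 6*(7 - √2*√0) = 6*(7 - 1*√2*0) = 6*(7 + 0) = 6*7 = 42)
1/u(G(11)) = 1/42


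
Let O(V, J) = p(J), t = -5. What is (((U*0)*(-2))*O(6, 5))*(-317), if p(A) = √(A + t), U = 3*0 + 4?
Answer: 0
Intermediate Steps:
U = 4 (U = 0 + 4 = 4)
p(A) = √(-5 + A) (p(A) = √(A - 5) = √(-5 + A))
O(V, J) = √(-5 + J)
(((U*0)*(-2))*O(6, 5))*(-317) = (((4*0)*(-2))*√(-5 + 5))*(-317) = ((0*(-2))*√0)*(-317) = (0*0)*(-317) = 0*(-317) = 0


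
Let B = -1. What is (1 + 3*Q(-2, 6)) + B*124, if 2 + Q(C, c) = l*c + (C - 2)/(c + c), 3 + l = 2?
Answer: -148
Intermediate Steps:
l = -1 (l = -3 + 2 = -1)
Q(C, c) = -2 - c + (-2 + C)/(2*c) (Q(C, c) = -2 + (-c + (C - 2)/(c + c)) = -2 + (-c + (-2 + C)/((2*c))) = -2 + (-c + (-2 + C)*(1/(2*c))) = -2 + (-c + (-2 + C)/(2*c)) = -2 - c + (-2 + C)/(2*c))
(1 + 3*Q(-2, 6)) + B*124 = (1 + 3*((-1 + (1/2)*(-2) - 1*6*(2 + 6))/6)) - 1*124 = (1 + 3*((-1 - 1 - 1*6*8)/6)) - 124 = (1 + 3*((-1 - 1 - 48)/6)) - 124 = (1 + 3*((1/6)*(-50))) - 124 = (1 + 3*(-25/3)) - 124 = (1 - 25) - 124 = -24 - 124 = -148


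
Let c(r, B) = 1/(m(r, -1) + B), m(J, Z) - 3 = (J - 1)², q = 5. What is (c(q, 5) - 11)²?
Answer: 69169/576 ≈ 120.09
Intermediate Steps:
m(J, Z) = 3 + (-1 + J)² (m(J, Z) = 3 + (J - 1)² = 3 + (-1 + J)²)
c(r, B) = 1/(3 + B + (-1 + r)²) (c(r, B) = 1/((3 + (-1 + r)²) + B) = 1/(3 + B + (-1 + r)²))
(c(q, 5) - 11)² = (1/(3 + 5 + (-1 + 5)²) - 11)² = (1/(3 + 5 + 4²) - 11)² = (1/(3 + 5 + 16) - 11)² = (1/24 - 11)² = (-263/24)² = 69169/576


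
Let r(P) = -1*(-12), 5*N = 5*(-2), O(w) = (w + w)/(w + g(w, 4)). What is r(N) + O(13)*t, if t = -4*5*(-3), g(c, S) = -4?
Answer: 556/3 ≈ 185.33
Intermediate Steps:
O(w) = 2*w/(-4 + w) (O(w) = (w + w)/(w - 4) = (2*w)/(-4 + w) = 2*w/(-4 + w))
t = 60 (t = -20*(-3) = 60)
N = -2 (N = (5*(-2))/5 = (⅕)*(-10) = -2)
r(P) = 12
r(N) + O(13)*t = 12 + (2*13/(-4 + 13))*60 = 12 + (2*13/9)*60 = 12 + (2*13*(⅑))*60 = 12 + (26/9)*60 = 12 + 520/3 = 556/3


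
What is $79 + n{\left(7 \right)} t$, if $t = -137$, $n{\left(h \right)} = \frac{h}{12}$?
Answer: $- \frac{11}{12} \approx -0.91667$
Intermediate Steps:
$n{\left(h \right)} = \frac{h}{12}$ ($n{\left(h \right)} = h \frac{1}{12} = \frac{h}{12}$)
$79 + n{\left(7 \right)} t = 79 + \frac{1}{12} \cdot 7 \left(-137\right) = 79 + \frac{7}{12} \left(-137\right) = 79 - \frac{959}{12} = - \frac{11}{12}$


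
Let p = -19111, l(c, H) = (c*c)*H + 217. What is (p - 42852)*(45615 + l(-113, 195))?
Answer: -157124969881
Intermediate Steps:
l(c, H) = 217 + H*c² (l(c, H) = c²*H + 217 = H*c² + 217 = 217 + H*c²)
(p - 42852)*(45615 + l(-113, 195)) = (-19111 - 42852)*(45615 + (217 + 195*(-113)²)) = -61963*(45615 + (217 + 195*12769)) = -61963*(45615 + (217 + 2489955)) = -61963*(45615 + 2490172) = -61963*2535787 = -157124969881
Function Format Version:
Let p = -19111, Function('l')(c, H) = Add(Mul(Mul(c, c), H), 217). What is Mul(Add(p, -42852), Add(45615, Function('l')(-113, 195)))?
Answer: -157124969881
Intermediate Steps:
Function('l')(c, H) = Add(217, Mul(H, Pow(c, 2))) (Function('l')(c, H) = Add(Mul(Pow(c, 2), H), 217) = Add(Mul(H, Pow(c, 2)), 217) = Add(217, Mul(H, Pow(c, 2))))
Mul(Add(p, -42852), Add(45615, Function('l')(-113, 195))) = Mul(Add(-19111, -42852), Add(45615, Add(217, Mul(195, Pow(-113, 2))))) = Mul(-61963, Add(45615, Add(217, Mul(195, 12769)))) = Mul(-61963, Add(45615, Add(217, 2489955))) = Mul(-61963, Add(45615, 2490172)) = Mul(-61963, 2535787) = -157124969881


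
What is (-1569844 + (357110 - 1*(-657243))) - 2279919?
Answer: -2835410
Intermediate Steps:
(-1569844 + (357110 - 1*(-657243))) - 2279919 = (-1569844 + (357110 + 657243)) - 2279919 = (-1569844 + 1014353) - 2279919 = -555491 - 2279919 = -2835410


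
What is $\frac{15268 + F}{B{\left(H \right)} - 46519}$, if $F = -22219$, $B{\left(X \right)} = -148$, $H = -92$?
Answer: $\frac{6951}{46667} \approx 0.14895$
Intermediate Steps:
$\frac{15268 + F}{B{\left(H \right)} - 46519} = \frac{15268 - 22219}{-148 - 46519} = - \frac{6951}{-46667} = \left(-6951\right) \left(- \frac{1}{46667}\right) = \frac{6951}{46667}$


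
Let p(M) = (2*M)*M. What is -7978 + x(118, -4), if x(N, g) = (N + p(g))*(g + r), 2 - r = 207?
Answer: -39328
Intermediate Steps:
p(M) = 2*M²
r = -205 (r = 2 - 1*207 = 2 - 207 = -205)
x(N, g) = (-205 + g)*(N + 2*g²) (x(N, g) = (N + 2*g²)*(g - 205) = (N + 2*g²)*(-205 + g) = (-205 + g)*(N + 2*g²))
-7978 + x(118, -4) = -7978 + (-410*(-4)² - 205*118 + 2*(-4)³ + 118*(-4)) = -7978 + (-410*16 - 24190 + 2*(-64) - 472) = -7978 + (-6560 - 24190 - 128 - 472) = -7978 - 31350 = -39328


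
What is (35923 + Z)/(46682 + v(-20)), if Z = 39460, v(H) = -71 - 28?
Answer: 75383/46583 ≈ 1.6183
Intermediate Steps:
v(H) = -99
(35923 + Z)/(46682 + v(-20)) = (35923 + 39460)/(46682 - 99) = 75383/46583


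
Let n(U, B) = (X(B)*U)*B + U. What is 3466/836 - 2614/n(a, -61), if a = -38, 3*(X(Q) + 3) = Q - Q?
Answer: 173813/38456 ≈ 4.5198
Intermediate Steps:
X(Q) = -3 (X(Q) = -3 + (Q - Q)/3 = -3 + (1/3)*0 = -3 + 0 = -3)
n(U, B) = U - 3*B*U (n(U, B) = (-3*U)*B + U = -3*B*U + U = U - 3*B*U)
3466/836 - 2614/n(a, -61) = 3466/836 - 2614*(-1/(38*(1 - 3*(-61)))) = 3466*(1/836) - 2614*(-1/(38*(1 + 183))) = 1733/418 - 2614/((-38*184)) = 1733/418 - 2614/(-6992) = 1733/418 - 2614*(-1/6992) = 1733/418 + 1307/3496 = 173813/38456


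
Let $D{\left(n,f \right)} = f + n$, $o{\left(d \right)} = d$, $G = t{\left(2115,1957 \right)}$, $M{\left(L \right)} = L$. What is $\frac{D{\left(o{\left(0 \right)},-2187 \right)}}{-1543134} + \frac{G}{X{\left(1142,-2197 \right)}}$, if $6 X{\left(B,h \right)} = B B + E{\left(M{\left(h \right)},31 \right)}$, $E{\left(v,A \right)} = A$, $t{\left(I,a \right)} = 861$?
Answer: $\frac{3608034903}{670849215710} \approx 0.0053783$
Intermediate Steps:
$G = 861$
$X{\left(B,h \right)} = \frac{31}{6} + \frac{B^{2}}{6}$ ($X{\left(B,h \right)} = \frac{B B + 31}{6} = \frac{B^{2} + 31}{6} = \frac{31 + B^{2}}{6} = \frac{31}{6} + \frac{B^{2}}{6}$)
$\frac{D{\left(o{\left(0 \right)},-2187 \right)}}{-1543134} + \frac{G}{X{\left(1142,-2197 \right)}} = \frac{-2187 + 0}{-1543134} + \frac{861}{\frac{31}{6} + \frac{1142^{2}}{6}} = \left(-2187\right) \left(- \frac{1}{1543134}\right) + \frac{861}{\frac{31}{6} + \frac{1}{6} \cdot 1304164} = \frac{729}{514378} + \frac{861}{\frac{31}{6} + \frac{652082}{3}} = \frac{729}{514378} + \frac{861}{\frac{1304195}{6}} = \frac{729}{514378} + 861 \cdot \frac{6}{1304195} = \frac{729}{514378} + \frac{5166}{1304195} = \frac{3608034903}{670849215710}$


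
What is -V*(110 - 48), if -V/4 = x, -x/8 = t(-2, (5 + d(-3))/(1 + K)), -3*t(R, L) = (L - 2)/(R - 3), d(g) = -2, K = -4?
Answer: 1984/5 ≈ 396.80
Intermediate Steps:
t(R, L) = -(-2 + L)/(3*(-3 + R)) (t(R, L) = -(L - 2)/(3*(R - 3)) = -(-2 + L)/(3*(-3 + R)))
x = 8/5 (x = -8*(2 - (5 - 2)/(1 - 4))/(3*(-3 - 2)) = -8*(2 - 3/(-3))/(3*(-5)) = -8*(-1)*(2 - 3*(-1)/3)/(3*5) = -8*(-1)*(2 - 1*(-1))/(3*5) = -8*(-1)*(2 + 1)/(3*5) = -8*(-1)*3/(3*5) = -8*(-⅕) = 8/5 ≈ 1.6000)
V = -32/5 (V = -4*8/5 = -32/5 ≈ -6.4000)
-V*(110 - 48) = -(-32)*(110 - 48)/5 = -(-32)*62/5 = -1*(-1984/5) = 1984/5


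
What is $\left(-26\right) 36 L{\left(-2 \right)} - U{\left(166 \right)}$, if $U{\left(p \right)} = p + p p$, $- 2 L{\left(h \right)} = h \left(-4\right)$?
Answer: $-23978$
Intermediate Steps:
$L{\left(h \right)} = 2 h$ ($L{\left(h \right)} = - \frac{h \left(-4\right)}{2} = - \frac{\left(-4\right) h}{2} = 2 h$)
$U{\left(p \right)} = p + p^{2}$
$\left(-26\right) 36 L{\left(-2 \right)} - U{\left(166 \right)} = \left(-26\right) 36 \cdot 2 \left(-2\right) - 166 \left(1 + 166\right) = \left(-936\right) \left(-4\right) - 166 \cdot 167 = 3744 - 27722 = -23978$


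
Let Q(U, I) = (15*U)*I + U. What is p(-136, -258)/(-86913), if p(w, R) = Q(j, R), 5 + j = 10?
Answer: 19345/86913 ≈ 0.22258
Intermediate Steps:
j = 5 (j = -5 + 10 = 5)
Q(U, I) = U + 15*I*U (Q(U, I) = 15*I*U + U = U + 15*I*U)
p(w, R) = 5 + 75*R (p(w, R) = 5*(1 + 15*R) = 5 + 75*R)
p(-136, -258)/(-86913) = (5 + 75*(-258))/(-86913) = (5 - 19350)*(-1/86913) = -19345*(-1/86913) = 19345/86913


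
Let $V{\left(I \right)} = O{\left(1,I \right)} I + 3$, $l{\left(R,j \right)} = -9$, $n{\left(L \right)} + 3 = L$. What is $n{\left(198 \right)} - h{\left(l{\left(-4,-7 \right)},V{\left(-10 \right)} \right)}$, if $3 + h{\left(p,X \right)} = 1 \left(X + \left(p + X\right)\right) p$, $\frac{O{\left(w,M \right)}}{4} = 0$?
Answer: $171$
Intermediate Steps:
$n{\left(L \right)} = -3 + L$
$O{\left(w,M \right)} = 0$ ($O{\left(w,M \right)} = 4 \cdot 0 = 0$)
$V{\left(I \right)} = 3$ ($V{\left(I \right)} = 0 I + 3 = 0 + 3 = 3$)
$h{\left(p,X \right)} = -3 + p \left(p + 2 X\right)$ ($h{\left(p,X \right)} = -3 + 1 \left(X + \left(p + X\right)\right) p = -3 + 1 \left(X + \left(X + p\right)\right) p = -3 + 1 \left(p + 2 X\right) p = -3 + \left(p + 2 X\right) p = -3 + p \left(p + 2 X\right)$)
$n{\left(198 \right)} - h{\left(l{\left(-4,-7 \right)},V{\left(-10 \right)} \right)} = \left(-3 + 198\right) - \left(-3 + \left(-9\right)^{2} + 2 \cdot 3 \left(-9\right)\right) = 195 - \left(-3 + 81 - 54\right) = 195 - 24 = 171$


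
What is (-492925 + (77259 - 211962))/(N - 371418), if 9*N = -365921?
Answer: 5648652/3708683 ≈ 1.5231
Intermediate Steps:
N = -365921/9 (N = (⅑)*(-365921) = -365921/9 ≈ -40658.)
(-492925 + (77259 - 211962))/(N - 371418) = (-492925 + (77259 - 211962))/(-365921/9 - 371418) = (-492925 - 134703)/(-3708683/9) = -627628*(-9/3708683) = 5648652/3708683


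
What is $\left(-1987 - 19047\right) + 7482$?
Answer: $-13552$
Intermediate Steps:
$\left(-1987 - 19047\right) + 7482 = -21034 + 7482 = -13552$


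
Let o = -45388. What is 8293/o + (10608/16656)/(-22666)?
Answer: -4659665831/25498660684 ≈ -0.18274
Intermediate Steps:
8293/o + (10608/16656)/(-22666) = 8293/(-45388) + (10608/16656)/(-22666) = 8293*(-1/45388) + (10608*(1/16656))*(-1/22666) = -8293/45388 + (221/347)*(-1/22666) = -8293/45388 - 221/7865102 = -4659665831/25498660684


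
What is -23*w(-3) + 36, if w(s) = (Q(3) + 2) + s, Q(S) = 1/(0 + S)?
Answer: 154/3 ≈ 51.333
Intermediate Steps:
Q(S) = 1/S
w(s) = 7/3 + s (w(s) = (1/3 + 2) + s = (⅓ + 2) + s = 7/3 + s)
-23*w(-3) + 36 = -23*(7/3 - 3) + 36 = -23*(-⅔) + 36 = 46/3 + 36 = 154/3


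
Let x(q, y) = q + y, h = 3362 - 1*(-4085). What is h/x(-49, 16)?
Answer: -677/3 ≈ -225.67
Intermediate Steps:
h = 7447 (h = 3362 + 4085 = 7447)
h/x(-49, 16) = 7447/(-49 + 16) = 7447/(-33) = 7447*(-1/33) = -677/3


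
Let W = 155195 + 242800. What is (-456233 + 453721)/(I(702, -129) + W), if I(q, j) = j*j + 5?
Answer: -2512/414641 ≈ -0.0060583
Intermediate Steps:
I(q, j) = 5 + j² (I(q, j) = j² + 5 = 5 + j²)
W = 397995
(-456233 + 453721)/(I(702, -129) + W) = (-456233 + 453721)/((5 + (-129)²) + 397995) = -2512/((5 + 16641) + 397995) = -2512/(16646 + 397995) = -2512/414641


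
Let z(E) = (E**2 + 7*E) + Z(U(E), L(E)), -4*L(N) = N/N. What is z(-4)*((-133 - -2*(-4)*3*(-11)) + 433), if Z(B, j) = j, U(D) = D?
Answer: -6909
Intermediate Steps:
L(N) = -1/4 (L(N) = -N/(4*N) = -1/4*1 = -1/4)
z(E) = -1/4 + E**2 + 7*E (z(E) = (E**2 + 7*E) - 1/4 = -1/4 + E**2 + 7*E)
z(-4)*((-133 - -2*(-4)*3*(-11)) + 433) = (-1/4 + (-4)**2 + 7*(-4))*((-133 - -2*(-4)*3*(-11)) + 433) = (-1/4 + 16 - 28)*((-133 - 8*3*(-11)) + 433) = -49*((-133 - 24*(-11)) + 433)/4 = -49*((-133 - 1*(-264)) + 433)/4 = -49*((-133 + 264) + 433)/4 = -49*(131 + 433)/4 = -49/4*564 = -6909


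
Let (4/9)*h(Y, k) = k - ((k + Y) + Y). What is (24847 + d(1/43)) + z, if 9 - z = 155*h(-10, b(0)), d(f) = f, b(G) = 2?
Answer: 768884/43 ≈ 17881.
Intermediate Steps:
h(Y, k) = -9*Y/2 (h(Y, k) = 9*(k - ((k + Y) + Y))/4 = 9*(k - ((Y + k) + Y))/4 = 9*(k - (k + 2*Y))/4 = 9*(k + (-k - 2*Y))/4 = 9*(-2*Y)/4 = -9*Y/2)
z = -6966 (z = 9 - 155*(-9/2*(-10)) = 9 - 155*45 = 9 - 1*6975 = 9 - 6975 = -6966)
(24847 + d(1/43)) + z = (24847 + 1/43) - 6966 = 1068422/43 - 6966 = 768884/43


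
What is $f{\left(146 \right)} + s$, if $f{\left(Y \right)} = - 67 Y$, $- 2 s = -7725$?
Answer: $- \frac{11839}{2} \approx -5919.5$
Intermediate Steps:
$s = \frac{7725}{2}$ ($s = \left(- \frac{1}{2}\right) \left(-7725\right) = \frac{7725}{2} \approx 3862.5$)
$f{\left(146 \right)} + s = \left(-67\right) 146 + \frac{7725}{2} = -9782 + \frac{7725}{2} = - \frac{11839}{2}$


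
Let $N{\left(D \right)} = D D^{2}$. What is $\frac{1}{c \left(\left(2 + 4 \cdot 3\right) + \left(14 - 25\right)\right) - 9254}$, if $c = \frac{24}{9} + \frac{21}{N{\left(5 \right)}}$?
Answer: $- \frac{125}{1155687} \approx -0.00010816$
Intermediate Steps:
$N{\left(D \right)} = D^{3}$
$c = \frac{1063}{375}$ ($c = \frac{24}{9} + \frac{21}{5^{3}} = 24 \cdot \frac{1}{9} + \frac{21}{125} = \frac{8}{3} + 21 \cdot \frac{1}{125} = \frac{8}{3} + \frac{21}{125} = \frac{1063}{375} \approx 2.8347$)
$\frac{1}{c \left(\left(2 + 4 \cdot 3\right) + \left(14 - 25\right)\right) - 9254} = \frac{1}{\frac{1063 \left(\left(2 + 4 \cdot 3\right) + \left(14 - 25\right)\right)}{375} - 9254} = \frac{1}{\frac{1063 \left(\left(2 + 12\right) - 11\right)}{375} - 9254} = \frac{1}{\frac{1063 \left(14 - 11\right)}{375} - 9254} = \frac{1}{\frac{1063}{375} \cdot 3 - 9254} = \frac{1}{\frac{1063}{125} - 9254} = \frac{1}{- \frac{1155687}{125}} = - \frac{125}{1155687}$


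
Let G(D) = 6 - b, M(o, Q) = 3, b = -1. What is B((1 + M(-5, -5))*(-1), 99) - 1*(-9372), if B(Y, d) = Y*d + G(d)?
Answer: 8983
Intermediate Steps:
G(D) = 7 (G(D) = 6 - 1*(-1) = 6 + 1 = 7)
B(Y, d) = 7 + Y*d (B(Y, d) = Y*d + 7 = 7 + Y*d)
B((1 + M(-5, -5))*(-1), 99) - 1*(-9372) = (7 + ((1 + 3)*(-1))*99) - 1*(-9372) = (7 + (4*(-1))*99) + 9372 = (7 - 4*99) + 9372 = (7 - 396) + 9372 = -389 + 9372 = 8983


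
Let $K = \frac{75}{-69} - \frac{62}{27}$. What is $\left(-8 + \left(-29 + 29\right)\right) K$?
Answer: $\frac{16808}{621} \approx 27.066$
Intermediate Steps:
$K = - \frac{2101}{621}$ ($K = 75 \left(- \frac{1}{69}\right) - \frac{62}{27} = - \frac{25}{23} - \frac{62}{27} = - \frac{2101}{621} \approx -3.3833$)
$\left(-8 + \left(-29 + 29\right)\right) K = \left(-8 + \left(-29 + 29\right)\right) \left(- \frac{2101}{621}\right) = \left(-8 + 0\right) \left(- \frac{2101}{621}\right) = \left(-8\right) \left(- \frac{2101}{621}\right) = \frac{16808}{621}$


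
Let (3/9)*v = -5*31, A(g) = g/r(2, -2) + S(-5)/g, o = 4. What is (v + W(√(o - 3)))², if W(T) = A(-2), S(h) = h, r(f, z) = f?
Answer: 859329/4 ≈ 2.1483e+5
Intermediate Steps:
A(g) = g/2 - 5/g
W(T) = 3/2 (W(T) = (½)*(-2) - 5/(-2) = -1 - 5*(-½) = -1 + 5/2 = 3/2)
v = -465 (v = 3*(-5*31) = 3*(-155) = -465)
(v + W(√(o - 3)))² = (-465 + 3/2)² = (-927/2)² = 859329/4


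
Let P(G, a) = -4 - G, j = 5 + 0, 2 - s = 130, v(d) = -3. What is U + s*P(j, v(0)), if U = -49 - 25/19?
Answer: 20932/19 ≈ 1101.7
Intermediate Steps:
s = -128 (s = 2 - 1*130 = 2 - 130 = -128)
j = 5
U = -956/19 (U = -49 - 25*1/19 = -49 - 25/19 = -956/19 ≈ -50.316)
U + s*P(j, v(0)) = -956/19 - 128*(-4 - 1*5) = -956/19 - 128*(-4 - 5) = -956/19 - 128*(-9) = -956/19 + 1152 = 20932/19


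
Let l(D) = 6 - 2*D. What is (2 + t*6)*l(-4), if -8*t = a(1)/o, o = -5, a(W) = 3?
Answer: 343/10 ≈ 34.300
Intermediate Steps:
t = 3/40 (t = -3/(8*(-5)) = -3*(-1)/(8*5) = -⅛*(-⅗) = 3/40 ≈ 0.075000)
(2 + t*6)*l(-4) = (2 + (3/40)*6)*(6 - 2*(-4)) = (2 + 9/20)*(6 + 8) = (49/20)*14 = 343/10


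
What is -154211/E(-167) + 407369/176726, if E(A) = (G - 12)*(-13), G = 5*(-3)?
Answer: -27110106667/62030826 ≈ -437.04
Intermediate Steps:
G = -15
E(A) = 351 (E(A) = (-15 - 12)*(-13) = -27*(-13) = 351)
-154211/E(-167) + 407369/176726 = -154211/351 + 407369/176726 = -27110106667/62030826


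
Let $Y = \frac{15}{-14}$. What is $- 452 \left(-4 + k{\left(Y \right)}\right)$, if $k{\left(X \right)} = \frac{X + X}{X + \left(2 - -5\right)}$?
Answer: $\frac{163624}{83} \approx 1971.4$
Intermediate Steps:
$Y = - \frac{15}{14}$ ($Y = 15 \left(- \frac{1}{14}\right) = - \frac{15}{14} \approx -1.0714$)
$k{\left(X \right)} = \frac{2 X}{7 + X}$ ($k{\left(X \right)} = \frac{2 X}{X + \left(2 + 5\right)} = \frac{2 X}{X + 7} = \frac{2 X}{7 + X}$)
$- 452 \left(-4 + k{\left(Y \right)}\right) = - 452 \left(-4 + 2 \left(- \frac{15}{14}\right) \frac{1}{7 - \frac{15}{14}}\right) = - 452 \left(-4 + 2 \left(- \frac{15}{14}\right) \frac{1}{\frac{83}{14}}\right) = - 452 \left(-4 + 2 \left(- \frac{15}{14}\right) \frac{14}{83}\right) = - 452 \left(-4 - \frac{30}{83}\right) = \left(-452\right) \left(- \frac{362}{83}\right) = \frac{163624}{83}$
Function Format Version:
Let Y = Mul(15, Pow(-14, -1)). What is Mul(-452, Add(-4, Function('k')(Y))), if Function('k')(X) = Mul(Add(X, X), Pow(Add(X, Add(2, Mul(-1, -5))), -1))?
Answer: Rational(163624, 83) ≈ 1971.4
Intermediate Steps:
Y = Rational(-15, 14) (Y = Mul(15, Rational(-1, 14)) = Rational(-15, 14) ≈ -1.0714)
Function('k')(X) = Mul(2, X, Pow(Add(7, X), -1)) (Function('k')(X) = Mul(Mul(2, X), Pow(Add(X, Add(2, 5)), -1)) = Mul(Mul(2, X), Pow(Add(X, 7), -1)) = Mul(Mul(2, X), Pow(Add(7, X), -1)) = Mul(2, X, Pow(Add(7, X), -1)))
Mul(-452, Add(-4, Function('k')(Y))) = Mul(-452, Add(-4, Mul(2, Rational(-15, 14), Pow(Add(7, Rational(-15, 14)), -1)))) = Mul(-452, Add(-4, Mul(2, Rational(-15, 14), Pow(Rational(83, 14), -1)))) = Mul(-452, Add(-4, Mul(2, Rational(-15, 14), Rational(14, 83)))) = Mul(-452, Add(-4, Rational(-30, 83))) = Mul(-452, Rational(-362, 83)) = Rational(163624, 83)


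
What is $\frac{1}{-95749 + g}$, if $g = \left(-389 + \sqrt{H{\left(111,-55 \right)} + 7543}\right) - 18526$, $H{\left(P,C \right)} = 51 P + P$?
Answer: $- \frac{114664}{13147819581} - \frac{\sqrt{13315}}{13147819581} \approx -8.7299 \cdot 10^{-6}$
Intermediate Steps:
$H{\left(P,C \right)} = 52 P$
$g = -18915 + \sqrt{13315}$ ($g = \left(-389 + \sqrt{52 \cdot 111 + 7543}\right) - 18526 = \left(-389 + \sqrt{5772 + 7543}\right) - 18526 = \left(-389 + \sqrt{13315}\right) - 18526 = -18915 + \sqrt{13315} \approx -18800.0$)
$\frac{1}{-95749 + g} = \frac{1}{-95749 - \left(18915 - \sqrt{13315}\right)} = \frac{1}{-114664 + \sqrt{13315}}$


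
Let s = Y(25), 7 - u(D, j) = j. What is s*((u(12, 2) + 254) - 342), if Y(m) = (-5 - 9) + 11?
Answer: 249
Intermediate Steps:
Y(m) = -3 (Y(m) = -14 + 11 = -3)
u(D, j) = 7 - j
s = -3
s*((u(12, 2) + 254) - 342) = -3*(((7 - 1*2) + 254) - 342) = -3*(((7 - 2) + 254) - 342) = -3*((5 + 254) - 342) = -3*(259 - 342) = -3*(-83) = 249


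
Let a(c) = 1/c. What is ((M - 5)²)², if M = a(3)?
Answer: 38416/81 ≈ 474.27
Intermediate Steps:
a(c) = 1/c
M = ⅓ (M = 1/3 = ⅓ ≈ 0.33333)
((M - 5)²)² = ((⅓ - 5)²)² = ((-14/3)²)² = (196/9)² = 38416/81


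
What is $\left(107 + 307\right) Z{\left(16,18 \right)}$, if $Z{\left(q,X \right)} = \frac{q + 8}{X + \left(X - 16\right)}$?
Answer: $\frac{2484}{5} \approx 496.8$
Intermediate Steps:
$Z{\left(q,X \right)} = \frac{8 + q}{-16 + 2 X}$ ($Z{\left(q,X \right)} = \frac{8 + q}{X + \left(-16 + X\right)} = \frac{8 + q}{-16 + 2 X}$)
$\left(107 + 307\right) Z{\left(16,18 \right)} = \left(107 + 307\right) \frac{8 + 16}{2 \left(-8 + 18\right)} = 414 \cdot \frac{1}{2} \cdot \frac{1}{10} \cdot 24 = 414 \cdot \frac{6}{5} = \frac{2484}{5}$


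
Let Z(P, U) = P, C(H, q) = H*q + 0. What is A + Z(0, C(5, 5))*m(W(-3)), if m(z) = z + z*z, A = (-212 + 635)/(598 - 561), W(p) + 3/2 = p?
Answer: 423/37 ≈ 11.432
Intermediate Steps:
W(p) = -3/2 + p
C(H, q) = H*q
A = 423/37 ≈ 11.432
m(z) = z + z**2
A + Z(0, C(5, 5))*m(W(-3)) = 423/37 + 0*((-3/2 - 3)*(1 + (-3/2 - 3))) = 423/37 + 0*(-9*(1 - 9/2)/2) = 423/37 + 0*(-9/2*(-7/2)) = 423/37 + 0*(63/4) = 423/37 + 0 = 423/37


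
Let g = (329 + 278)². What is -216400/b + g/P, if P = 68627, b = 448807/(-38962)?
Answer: 578785458143943/30800277989 ≈ 18792.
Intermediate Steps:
b = -448807/38962 (b = 448807*(-1/38962) = -448807/38962 ≈ -11.519)
g = 368449 (g = 607² = 368449)
-216400/b + g/P = -216400/(-448807/38962) + 368449/68627 = -216400*(-38962/448807) + 368449*(1/68627) = 8431376800/448807 + 368449/68627 = 578785458143943/30800277989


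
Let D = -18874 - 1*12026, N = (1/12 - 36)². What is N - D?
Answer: 4635361/144 ≈ 32190.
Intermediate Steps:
N = 185761/144 (N = (1/12 - 36)² = (-431/12)² = 185761/144 ≈ 1290.0)
D = -30900 (D = -18874 - 12026 = -30900)
N - D = 185761/144 - 1*(-30900) = 185761/144 + 30900 = 4635361/144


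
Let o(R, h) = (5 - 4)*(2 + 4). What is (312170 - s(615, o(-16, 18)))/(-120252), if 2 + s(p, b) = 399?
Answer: -28343/10932 ≈ -2.5927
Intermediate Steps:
o(R, h) = 6 (o(R, h) = 1*6 = 6)
s(p, b) = 397 (s(p, b) = -2 + 399 = 397)
(312170 - s(615, o(-16, 18)))/(-120252) = (312170 - 1*397)/(-120252) = (312170 - 397)*(-1/120252) = 311773*(-1/120252) = -28343/10932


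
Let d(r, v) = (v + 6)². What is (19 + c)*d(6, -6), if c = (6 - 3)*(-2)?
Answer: 0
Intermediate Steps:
c = -6 (c = 3*(-2) = -6)
d(r, v) = (6 + v)²
(19 + c)*d(6, -6) = (19 - 6)*(6 - 6)² = 13*0² = 13*0 = 0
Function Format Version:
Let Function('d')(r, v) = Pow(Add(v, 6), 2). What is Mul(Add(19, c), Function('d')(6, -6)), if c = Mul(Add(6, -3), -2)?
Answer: 0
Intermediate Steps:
c = -6 (c = Mul(3, -2) = -6)
Function('d')(r, v) = Pow(Add(6, v), 2)
Mul(Add(19, c), Function('d')(6, -6)) = Mul(Add(19, -6), Pow(Add(6, -6), 2)) = Mul(13, Pow(0, 2)) = Mul(13, 0) = 0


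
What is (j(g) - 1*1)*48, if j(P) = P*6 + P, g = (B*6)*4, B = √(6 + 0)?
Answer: -48 + 8064*√6 ≈ 19705.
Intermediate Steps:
B = √6 ≈ 2.4495
g = 24*√6 (g = (√6*6)*4 = (6*√6)*4 = 24*√6 ≈ 58.788)
j(P) = 7*P (j(P) = 6*P + P = 7*P)
(j(g) - 1*1)*48 = (7*(24*√6) - 1*1)*48 = (168*√6 - 1)*48 = (-1 + 168*√6)*48 = -48 + 8064*√6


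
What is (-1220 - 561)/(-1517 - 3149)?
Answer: 1781/4666 ≈ 0.38170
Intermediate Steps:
(-1220 - 561)/(-1517 - 3149) = -1781/(-4666) = -1781*(-1/4666) = 1781/4666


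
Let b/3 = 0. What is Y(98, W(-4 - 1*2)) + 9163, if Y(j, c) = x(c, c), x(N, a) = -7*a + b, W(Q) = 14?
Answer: 9065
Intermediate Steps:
b = 0 (b = 3*0 = 0)
x(N, a) = -7*a (x(N, a) = -7*a + 0 = -7*a)
Y(j, c) = -7*c
Y(98, W(-4 - 1*2)) + 9163 = -7*14 + 9163 = -98 + 9163 = 9065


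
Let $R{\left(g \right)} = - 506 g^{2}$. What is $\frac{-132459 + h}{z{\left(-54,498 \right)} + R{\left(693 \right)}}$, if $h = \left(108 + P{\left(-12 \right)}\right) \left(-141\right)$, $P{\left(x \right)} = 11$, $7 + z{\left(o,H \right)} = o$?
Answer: $\frac{149238}{243006055} \approx 0.00061413$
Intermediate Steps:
$z{\left(o,H \right)} = -7 + o$
$h = -16779$ ($h = \left(108 + 11\right) \left(-141\right) = 119 \left(-141\right) = -16779$)
$\frac{-132459 + h}{z{\left(-54,498 \right)} + R{\left(693 \right)}} = \frac{-132459 - 16779}{\left(-7 - 54\right) - 506 \cdot 693^{2}} = - \frac{149238}{-61 - 243005994} = - \frac{149238}{-243006055} = \left(-149238\right) \left(- \frac{1}{243006055}\right) = \frac{149238}{243006055}$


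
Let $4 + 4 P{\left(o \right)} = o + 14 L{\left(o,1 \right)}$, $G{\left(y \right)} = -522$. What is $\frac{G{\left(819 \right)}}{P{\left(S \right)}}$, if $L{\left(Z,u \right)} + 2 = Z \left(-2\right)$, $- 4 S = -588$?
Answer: $\frac{2088}{4001} \approx 0.52187$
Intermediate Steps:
$S = 147$ ($S = \left(- \frac{1}{4}\right) \left(-588\right) = 147$)
$L{\left(Z,u \right)} = -2 - 2 Z$ ($L{\left(Z,u \right)} = -2 + Z \left(-2\right) = -2 - 2 Z$)
$P{\left(o \right)} = -8 - \frac{27 o}{4}$ ($P{\left(o \right)} = -1 + \frac{o + 14 \left(-2 - 2 o\right)}{4} = -1 + \frac{o - \left(28 + 28 o\right)}{4} = -1 + \frac{-28 - 27 o}{4} = -1 - \left(7 + \frac{27 o}{4}\right) = -8 - \frac{27 o}{4}$)
$\frac{G{\left(819 \right)}}{P{\left(S \right)}} = - \frac{522}{-8 - \frac{3969}{4}} = - \frac{522}{- \frac{4001}{4}} = \left(-522\right) \left(- \frac{4}{4001}\right) = \frac{2088}{4001}$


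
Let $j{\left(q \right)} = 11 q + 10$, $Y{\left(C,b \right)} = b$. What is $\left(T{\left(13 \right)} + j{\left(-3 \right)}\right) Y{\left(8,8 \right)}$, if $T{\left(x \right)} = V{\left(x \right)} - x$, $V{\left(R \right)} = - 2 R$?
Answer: $-496$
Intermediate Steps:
$T{\left(x \right)} = - 3 x$ ($T{\left(x \right)} = - 2 x - x = - 3 x$)
$j{\left(q \right)} = 10 + 11 q$
$\left(T{\left(13 \right)} + j{\left(-3 \right)}\right) Y{\left(8,8 \right)} = \left(\left(-3\right) 13 + \left(10 + 11 \left(-3\right)\right)\right) 8 = \left(-39 + \left(10 - 33\right)\right) 8 = \left(-39 - 23\right) 8 = \left(-62\right) 8 = -496$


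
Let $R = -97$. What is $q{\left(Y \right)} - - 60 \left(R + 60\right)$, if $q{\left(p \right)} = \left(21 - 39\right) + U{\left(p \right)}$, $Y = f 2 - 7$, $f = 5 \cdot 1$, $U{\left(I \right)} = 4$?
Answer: $-2234$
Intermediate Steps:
$f = 5$
$Y = 3$ ($Y = 5 \cdot 2 - 7 = 10 - 7 = 3$)
$q{\left(p \right)} = -14$ ($q{\left(p \right)} = \left(21 - 39\right) + 4 = -18 + 4 = -14$)
$q{\left(Y \right)} - - 60 \left(R + 60\right) = -14 - - 60 \left(-97 + 60\right) = -14 - \left(-60\right) \left(-37\right) = -14 - 2220 = -2234$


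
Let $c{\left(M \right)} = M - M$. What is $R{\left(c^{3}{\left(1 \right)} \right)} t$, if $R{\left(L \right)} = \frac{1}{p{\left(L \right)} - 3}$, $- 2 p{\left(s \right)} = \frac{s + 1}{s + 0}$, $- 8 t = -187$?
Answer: $0$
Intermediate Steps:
$t = \frac{187}{8}$ ($t = \left(- \frac{1}{8}\right) \left(-187\right) = \frac{187}{8} \approx 23.375$)
$p{\left(s \right)} = - \frac{1 + s}{2 s}$ ($p{\left(s \right)} = - \frac{\left(s + 1\right) \frac{1}{s + 0}}{2} = - \frac{\left(1 + s\right) \frac{1}{s}}{2} = - \frac{\frac{1}{s} \left(1 + s\right)}{2} = - \frac{1 + s}{2 s}$)
$c{\left(M \right)} = 0$
$R{\left(L \right)} = \frac{1}{-3 + \frac{-1 - L}{2 L}}$ ($R{\left(L \right)} = \frac{1}{\frac{-1 - L}{2 L} - 3} = \frac{1}{-3 + \frac{-1 - L}{2 L}}$)
$R{\left(c^{3}{\left(1 \right)} \right)} t = - \frac{2 \cdot 0^{3}}{1 + 7 \cdot 0^{3}} \cdot \frac{187}{8} = \left(-2\right) 0 \frac{1}{1 + 7 \cdot 0} \cdot \frac{187}{8} = \left(-2\right) 0 \frac{1}{1 + 0} \cdot \frac{187}{8} = \left(-2\right) 0 \cdot 1^{-1} \cdot \frac{187}{8} = \left(-2\right) 0 \cdot 1 \cdot \frac{187}{8} = 0 \cdot \frac{187}{8} = 0$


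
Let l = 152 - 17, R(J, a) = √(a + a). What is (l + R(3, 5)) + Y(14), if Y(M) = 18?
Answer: 153 + √10 ≈ 156.16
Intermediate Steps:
R(J, a) = √2*√a (R(J, a) = √(2*a) = √2*√a)
l = 135
(l + R(3, 5)) + Y(14) = (135 + √2*√5) + 18 = (135 + √10) + 18 = 153 + √10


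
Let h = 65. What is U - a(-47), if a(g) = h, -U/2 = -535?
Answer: 1005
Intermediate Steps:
U = 1070 (U = -2*(-535) = 1070)
a(g) = 65
U - a(-47) = 1070 - 1*65 = 1070 - 65 = 1005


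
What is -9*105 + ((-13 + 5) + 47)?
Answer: -906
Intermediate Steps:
-9*105 + ((-13 + 5) + 47) = -945 + (-8 + 47) = -945 + 39 = -906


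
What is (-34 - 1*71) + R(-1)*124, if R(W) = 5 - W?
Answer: 639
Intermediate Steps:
(-34 - 1*71) + R(-1)*124 = (-34 - 1*71) + (5 - 1*(-1))*124 = (-34 - 71) + (5 + 1)*124 = -105 + 6*124 = -105 + 744 = 639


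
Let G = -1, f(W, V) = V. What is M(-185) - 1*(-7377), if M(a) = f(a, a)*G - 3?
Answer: 7559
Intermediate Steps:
M(a) = -3 - a (M(a) = a*(-1) - 3 = -a - 3 = -3 - a)
M(-185) - 1*(-7377) = (-3 - 1*(-185)) - 1*(-7377) = (-3 + 185) + 7377 = 182 + 7377 = 7559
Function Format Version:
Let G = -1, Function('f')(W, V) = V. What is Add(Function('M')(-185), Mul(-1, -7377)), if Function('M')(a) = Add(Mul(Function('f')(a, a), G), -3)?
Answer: 7559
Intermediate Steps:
Function('M')(a) = Add(-3, Mul(-1, a)) (Function('M')(a) = Add(Mul(a, -1), -3) = Add(Mul(-1, a), -3) = Add(-3, Mul(-1, a)))
Add(Function('M')(-185), Mul(-1, -7377)) = Add(Add(-3, Mul(-1, -185)), Mul(-1, -7377)) = Add(Add(-3, 185), 7377) = Add(182, 7377) = 7559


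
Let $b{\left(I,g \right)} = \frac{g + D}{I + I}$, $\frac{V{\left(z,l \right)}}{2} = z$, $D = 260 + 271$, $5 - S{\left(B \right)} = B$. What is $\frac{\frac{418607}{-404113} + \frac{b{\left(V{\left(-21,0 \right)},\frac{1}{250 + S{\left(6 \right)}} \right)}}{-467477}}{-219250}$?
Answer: $\frac{511622589419608}{108290739165498941625} \approx 4.7245 \cdot 10^{-6}$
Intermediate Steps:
$S{\left(B \right)} = 5 - B$
$D = 531$
$V{\left(z,l \right)} = 2 z$
$b{\left(I,g \right)} = \frac{531 + g}{2 I}$ ($b{\left(I,g \right)} = \frac{g + 531}{I + I} = \frac{531 + g}{2 I}$)
$\frac{\frac{418607}{-404113} + \frac{b{\left(V{\left(-21,0 \right)},\frac{1}{250 + S{\left(6 \right)}} \right)}}{-467477}}{-219250} = \frac{\frac{418607}{-404113} + \frac{\frac{1}{2} \frac{1}{2 \left(-21\right)} \left(531 + \frac{1}{250 + \left(5 - 6\right)}\right)}{-467477}}{-219250} = \left(418607 \left(- \frac{1}{404113}\right) + \frac{531 + \frac{1}{250 + \left(5 - 6\right)}}{2 \left(-42\right)} \left(- \frac{1}{467477}\right)\right) \left(- \frac{1}{219250}\right) = \left(- \frac{418607}{404113} + \frac{1}{2} \left(- \frac{1}{42}\right) \left(531 + \frac{1}{250 - 1}\right) \left(- \frac{1}{467477}\right)\right) \left(- \frac{1}{219250}\right) = \left(- \frac{418607}{404113} + \frac{1}{2} \left(- \frac{1}{42}\right) \left(531 + \frac{1}{249}\right) \left(- \frac{1}{467477}\right)\right) \left(- \frac{1}{219250}\right) = \left(- \frac{418607}{404113} + \frac{1}{2} \left(- \frac{1}{42}\right) \frac{132220}{249} \left(- \frac{1}{467477}\right)\right) \left(- \frac{1}{219250}\right) = \left(- \frac{418607}{404113} - - \frac{33055}{2444437233}\right) \left(- \frac{1}{219250}\right) = \left(- \frac{418607}{404113} + \frac{33055}{2444437233}\right) \left(- \frac{1}{219250}\right) = \left(- \frac{1023245178839216}{987828863539329}\right) \left(- \frac{1}{219250}\right) = \frac{511622589419608}{108290739165498941625}$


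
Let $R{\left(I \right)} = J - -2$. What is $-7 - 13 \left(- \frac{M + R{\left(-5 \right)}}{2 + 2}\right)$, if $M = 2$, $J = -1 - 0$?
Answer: $\frac{11}{4} \approx 2.75$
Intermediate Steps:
$J = -1$ ($J = -1 + 0 = -1$)
$R{\left(I \right)} = 1$ ($R{\left(I \right)} = -1 - -2 = -1 + 2 = 1$)
$-7 - 13 \left(- \frac{M + R{\left(-5 \right)}}{2 + 2}\right) = -7 - 13 \left(- \frac{2 + 1}{2 + 2}\right) = -7 - 13 \left(- \frac{3}{4}\right) = -7 - 13 \left(\left(-1\right) \frac{3}{4}\right) = -7 - - \frac{39}{4} = -7 + \frac{39}{4} = \frac{11}{4}$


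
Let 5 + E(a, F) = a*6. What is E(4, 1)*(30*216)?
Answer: 123120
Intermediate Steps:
E(a, F) = -5 + 6*a (E(a, F) = -5 + a*6 = -5 + 6*a)
E(4, 1)*(30*216) = (-5 + 6*4)*(30*216) = (-5 + 24)*6480 = 19*6480 = 123120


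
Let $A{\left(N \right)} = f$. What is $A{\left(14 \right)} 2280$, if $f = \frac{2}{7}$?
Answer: $\frac{4560}{7} \approx 651.43$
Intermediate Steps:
$f = \frac{2}{7}$ ($f = 2 \cdot \frac{1}{7} = \frac{2}{7} \approx 0.28571$)
$A{\left(N \right)} = \frac{2}{7}$
$A{\left(14 \right)} 2280 = \frac{2}{7} \cdot 2280 = \frac{4560}{7}$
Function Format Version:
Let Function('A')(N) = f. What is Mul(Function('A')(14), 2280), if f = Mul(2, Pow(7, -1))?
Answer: Rational(4560, 7) ≈ 651.43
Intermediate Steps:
f = Rational(2, 7) (f = Mul(2, Rational(1, 7)) = Rational(2, 7) ≈ 0.28571)
Function('A')(N) = Rational(2, 7)
Mul(Function('A')(14), 2280) = Mul(Rational(2, 7), 2280) = Rational(4560, 7)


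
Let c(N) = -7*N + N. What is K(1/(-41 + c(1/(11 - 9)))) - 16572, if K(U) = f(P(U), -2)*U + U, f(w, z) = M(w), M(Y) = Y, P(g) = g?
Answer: -32083435/1936 ≈ -16572.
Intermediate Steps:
c(N) = -6*N
f(w, z) = w
K(U) = U + U**2 (K(U) = U*U + U = U**2 + U = U + U**2)
K(1/(-41 + c(1/(11 - 9)))) - 16572 = (1 + 1/(-41 - 6/(11 - 9)))/(-41 - 6/(11 - 9)) - 16572 = (1 + 1/(-41 - 6/2))/(-41 - 6/2) - 16572 = (1 + 1/(-41 - 6*1/2))/(-41 - 6*1/2) - 16572 = (1 + 1/(-41 - 3))/(-41 - 3) - 16572 = (1 + 1/(-44))/(-44) - 16572 = -(1 - 1/44)/44 - 16572 = -1/44*43/44 - 16572 = -43/1936 - 16572 = -32083435/1936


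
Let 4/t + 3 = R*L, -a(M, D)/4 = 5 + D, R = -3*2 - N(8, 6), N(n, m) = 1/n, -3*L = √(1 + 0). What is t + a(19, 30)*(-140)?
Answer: 450704/23 ≈ 19596.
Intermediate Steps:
L = -⅓ (L = -√(1 + 0)/3 = -√1/3 = -⅓*1 = -⅓ ≈ -0.33333)
R = -49/8 (R = -3*2 - 1/8 = -6 - 1*⅛ = -6 - ⅛ = -49/8 ≈ -6.1250)
a(M, D) = -20 - 4*D (a(M, D) = -4*(5 + D) = -20 - 4*D)
t = -96/23 (t = 4/(-3 - 49/8*(-⅓)) = 4/(-3 + 49/24) = 4/(-23/24) = 4*(-24/23) = -96/23 ≈ -4.1739)
t + a(19, 30)*(-140) = -96/23 + (-20 - 4*30)*(-140) = -96/23 + (-20 - 120)*(-140) = -96/23 - 140*(-140) = -96/23 + 19600 = 450704/23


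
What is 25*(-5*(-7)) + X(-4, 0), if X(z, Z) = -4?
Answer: 871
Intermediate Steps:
25*(-5*(-7)) + X(-4, 0) = 25*(-5*(-7)) - 4 = 25*35 - 4 = 875 - 4 = 871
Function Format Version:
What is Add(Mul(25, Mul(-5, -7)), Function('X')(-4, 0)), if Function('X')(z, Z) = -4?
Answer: 871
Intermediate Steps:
Add(Mul(25, Mul(-5, -7)), Function('X')(-4, 0)) = Add(Mul(25, Mul(-5, -7)), -4) = Add(Mul(25, 35), -4) = Add(875, -4) = 871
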